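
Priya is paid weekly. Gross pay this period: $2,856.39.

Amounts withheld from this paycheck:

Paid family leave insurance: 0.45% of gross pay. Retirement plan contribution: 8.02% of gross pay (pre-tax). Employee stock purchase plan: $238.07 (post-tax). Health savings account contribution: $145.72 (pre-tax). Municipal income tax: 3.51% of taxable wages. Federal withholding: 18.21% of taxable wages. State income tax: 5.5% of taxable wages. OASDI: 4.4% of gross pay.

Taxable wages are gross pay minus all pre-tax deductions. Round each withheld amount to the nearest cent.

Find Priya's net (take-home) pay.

$1,429.50

Retirement plan contribution: $2,856.39 × 0.0802 = $229.08
Health savings account contribution: $145.72
Pre-tax total = $229.08 + $145.72 = $374.80
Taxable wages = $2,856.39 − $374.80 = $2,481.59
State income tax: $2,481.59 × 0.055 = $136.49
Federal withholding: $2,481.59 × 0.1821 = $451.90
Municipal income tax: $2,481.59 × 0.0351 = $87.10
OASDI: $2,856.39 × 0.044 = $125.68
Paid family leave insurance: $2,856.39 × 0.0045 = $12.85
Employee stock purchase plan: $238.07
Total deductions = $229.08 + $145.72 + $136.49 + $451.90 + $87.10 + $125.68 + $12.85 + $238.07 = $1,426.89
Net pay = $2,856.39 − $1,426.89 = $1,429.50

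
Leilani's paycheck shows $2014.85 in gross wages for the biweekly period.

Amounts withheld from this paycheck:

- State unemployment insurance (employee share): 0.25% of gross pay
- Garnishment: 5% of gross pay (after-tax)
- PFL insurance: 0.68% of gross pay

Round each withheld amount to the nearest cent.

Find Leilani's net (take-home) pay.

PFL insurance: $2014.85 × 0.0068 = $13.70
State unemployment insurance (employee share): $2014.85 × 0.0025 = $5.04
Garnishment: $2014.85 × 0.05 = $100.74
Total deductions = $13.70 + $5.04 + $100.74 = $119.48
Net pay = $2014.85 − $119.48 = $1895.37

$1895.37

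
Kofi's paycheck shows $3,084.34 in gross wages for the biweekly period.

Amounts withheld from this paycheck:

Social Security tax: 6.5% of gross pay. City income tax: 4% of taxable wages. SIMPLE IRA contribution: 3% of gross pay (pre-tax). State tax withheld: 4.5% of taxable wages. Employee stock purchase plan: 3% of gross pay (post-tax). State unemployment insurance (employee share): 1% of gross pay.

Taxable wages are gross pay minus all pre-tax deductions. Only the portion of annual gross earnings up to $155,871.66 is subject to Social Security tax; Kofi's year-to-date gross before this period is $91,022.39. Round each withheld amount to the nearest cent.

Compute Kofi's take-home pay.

$2,413.66

SIMPLE IRA contribution: $3,084.34 × 0.03 = $92.53
Taxable wages = $3,084.34 − $92.53 = $2,991.81
City income tax: $2,991.81 × 0.04 = $119.67
State tax withheld: $2,991.81 × 0.045 = $134.63
Social Security tax: cap not yet reached, full $3,084.34 is subject → $3,084.34 × 0.065 = $200.48
State unemployment insurance (employee share): $3,084.34 × 0.01 = $30.84
Employee stock purchase plan: $3,084.34 × 0.03 = $92.53
Total deductions = $92.53 + $119.67 + $134.63 + $200.48 + $30.84 + $92.53 = $670.68
Net pay = $3,084.34 − $670.68 = $2,413.66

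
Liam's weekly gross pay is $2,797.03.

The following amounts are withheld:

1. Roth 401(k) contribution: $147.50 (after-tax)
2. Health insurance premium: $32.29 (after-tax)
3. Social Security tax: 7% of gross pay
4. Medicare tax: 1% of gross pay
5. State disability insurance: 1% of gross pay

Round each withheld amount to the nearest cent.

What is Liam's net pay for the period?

$2,365.51

Medicare tax: $2,797.03 × 0.01 = $27.97
State disability insurance: $2,797.03 × 0.01 = $27.97
Social Security tax: $2,797.03 × 0.07 = $195.79
Health insurance premium: $32.29
Roth 401(k) contribution: $147.50
Total deductions = $27.97 + $27.97 + $195.79 + $32.29 + $147.50 = $431.52
Net pay = $2,797.03 − $431.52 = $2,365.51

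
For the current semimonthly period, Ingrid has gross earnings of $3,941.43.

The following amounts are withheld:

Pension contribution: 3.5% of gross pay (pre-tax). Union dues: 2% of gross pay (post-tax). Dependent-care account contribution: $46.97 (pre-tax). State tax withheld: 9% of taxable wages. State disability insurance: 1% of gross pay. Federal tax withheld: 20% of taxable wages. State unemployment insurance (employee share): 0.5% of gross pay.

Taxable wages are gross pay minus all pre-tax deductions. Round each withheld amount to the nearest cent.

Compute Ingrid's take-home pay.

$2,529.17

Pension contribution: $3,941.43 × 0.035 = $137.95
Dependent-care account contribution: $46.97
Pre-tax total = $137.95 + $46.97 = $184.92
Taxable wages = $3,941.43 − $184.92 = $3,756.51
Federal tax withheld: $3,756.51 × 0.2 = $751.30
State tax withheld: $3,756.51 × 0.09 = $338.09
State disability insurance: $3,941.43 × 0.01 = $39.41
State unemployment insurance (employee share): $3,941.43 × 0.005 = $19.71
Union dues: $3,941.43 × 0.02 = $78.83
Total deductions = $137.95 + $46.97 + $751.30 + $338.09 + $39.41 + $19.71 + $78.83 = $1,412.26
Net pay = $3,941.43 − $1,412.26 = $2,529.17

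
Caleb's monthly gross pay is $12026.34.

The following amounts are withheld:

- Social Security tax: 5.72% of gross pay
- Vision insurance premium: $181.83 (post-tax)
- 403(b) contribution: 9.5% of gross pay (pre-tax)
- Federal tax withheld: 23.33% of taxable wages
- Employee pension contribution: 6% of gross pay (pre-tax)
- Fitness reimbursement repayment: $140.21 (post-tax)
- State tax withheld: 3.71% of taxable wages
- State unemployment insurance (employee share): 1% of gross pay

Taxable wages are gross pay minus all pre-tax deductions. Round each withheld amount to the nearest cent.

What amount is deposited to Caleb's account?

$6284.17

Employee pension contribution: $12026.34 × 0.06 = $721.58
403(b) contribution: $12026.34 × 0.095 = $1142.50
Pre-tax total = $721.58 + $1142.50 = $1864.08
Taxable wages = $12026.34 − $1864.08 = $10162.26
Federal tax withheld: $10162.26 × 0.2333 = $2370.86
State tax withheld: $10162.26 × 0.0371 = $377.02
State unemployment insurance (employee share): $12026.34 × 0.01 = $120.26
Social Security tax: $12026.34 × 0.0572 = $687.91
Vision insurance premium: $181.83
Fitness reimbursement repayment: $140.21
Total deductions = $721.58 + $1142.50 + $2370.86 + $377.02 + $120.26 + $687.91 + $181.83 + $140.21 = $5742.17
Net pay = $12026.34 − $5742.17 = $6284.17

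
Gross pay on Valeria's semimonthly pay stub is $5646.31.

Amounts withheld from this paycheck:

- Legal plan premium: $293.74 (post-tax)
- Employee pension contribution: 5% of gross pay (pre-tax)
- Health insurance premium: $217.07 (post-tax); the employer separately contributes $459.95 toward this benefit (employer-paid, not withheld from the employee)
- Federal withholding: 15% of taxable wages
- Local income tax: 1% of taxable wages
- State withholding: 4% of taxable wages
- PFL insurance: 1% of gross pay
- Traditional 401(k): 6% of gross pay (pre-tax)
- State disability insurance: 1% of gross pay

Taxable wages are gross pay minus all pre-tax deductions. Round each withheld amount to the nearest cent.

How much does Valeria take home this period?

$3396.44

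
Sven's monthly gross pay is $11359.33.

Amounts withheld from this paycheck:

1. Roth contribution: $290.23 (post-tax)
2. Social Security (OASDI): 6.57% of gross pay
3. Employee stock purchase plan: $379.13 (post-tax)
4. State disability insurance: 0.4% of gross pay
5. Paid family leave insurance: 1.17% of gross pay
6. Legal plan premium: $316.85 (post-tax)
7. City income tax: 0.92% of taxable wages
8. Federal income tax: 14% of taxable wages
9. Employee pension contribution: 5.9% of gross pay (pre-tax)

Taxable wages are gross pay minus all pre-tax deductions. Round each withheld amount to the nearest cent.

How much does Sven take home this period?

Employee pension contribution: $11359.33 × 0.059 = $670.20
Taxable wages = $11359.33 − $670.20 = $10689.13
City income tax: $10689.13 × 0.0092 = $98.34
Federal income tax: $10689.13 × 0.14 = $1496.48
State disability insurance: $11359.33 × 0.004 = $45.44
Social Security (OASDI): $11359.33 × 0.0657 = $746.31
Paid family leave insurance: $11359.33 × 0.0117 = $132.90
Roth contribution: $290.23
Employee stock purchase plan: $379.13
Legal plan premium: $316.85
Total deductions = $670.20 + $98.34 + $1496.48 + $45.44 + $746.31 + $132.90 + $290.23 + $379.13 + $316.85 = $4175.88
Net pay = $11359.33 − $4175.88 = $7183.45

$7183.45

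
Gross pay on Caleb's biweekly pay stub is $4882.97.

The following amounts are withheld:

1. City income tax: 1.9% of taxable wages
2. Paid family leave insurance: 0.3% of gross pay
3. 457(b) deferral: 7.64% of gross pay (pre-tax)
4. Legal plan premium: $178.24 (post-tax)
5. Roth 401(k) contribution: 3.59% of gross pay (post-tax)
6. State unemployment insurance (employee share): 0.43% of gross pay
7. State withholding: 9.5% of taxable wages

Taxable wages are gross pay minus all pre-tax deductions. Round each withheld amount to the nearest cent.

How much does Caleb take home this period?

$3606.59

457(b) deferral: $4882.97 × 0.0764 = $373.06
Taxable wages = $4882.97 − $373.06 = $4509.91
City income tax: $4509.91 × 0.019 = $85.69
State withholding: $4509.91 × 0.095 = $428.44
State unemployment insurance (employee share): $4882.97 × 0.0043 = $21.00
Paid family leave insurance: $4882.97 × 0.003 = $14.65
Roth 401(k) contribution: $4882.97 × 0.0359 = $175.30
Legal plan premium: $178.24
Total deductions = $373.06 + $85.69 + $428.44 + $21.00 + $14.65 + $175.30 + $178.24 = $1276.38
Net pay = $4882.97 − $1276.38 = $3606.59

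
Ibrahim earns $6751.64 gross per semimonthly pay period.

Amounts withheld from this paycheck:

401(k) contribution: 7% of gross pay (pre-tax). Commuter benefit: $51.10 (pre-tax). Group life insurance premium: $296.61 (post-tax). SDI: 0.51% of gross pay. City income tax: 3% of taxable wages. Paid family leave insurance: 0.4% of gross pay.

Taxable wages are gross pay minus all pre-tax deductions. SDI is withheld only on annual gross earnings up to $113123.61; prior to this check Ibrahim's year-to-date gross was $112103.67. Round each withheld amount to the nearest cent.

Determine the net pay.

$5712.27

Commuter benefit: $51.10
401(k) contribution: $6751.64 × 0.07 = $472.61
Pre-tax total = $51.10 + $472.61 = $523.71
Taxable wages = $6751.64 − $523.71 = $6227.93
City income tax: $6227.93 × 0.03 = $186.84
SDI: only $113123.61 − $112103.67 = $1019.94 of this check is subject → $1019.94 × 0.0051 = $5.20
Paid family leave insurance: $6751.64 × 0.004 = $27.01
Group life insurance premium: $296.61
Total deductions = $51.10 + $472.61 + $186.84 + $5.20 + $27.01 + $296.61 = $1039.37
Net pay = $6751.64 − $1039.37 = $5712.27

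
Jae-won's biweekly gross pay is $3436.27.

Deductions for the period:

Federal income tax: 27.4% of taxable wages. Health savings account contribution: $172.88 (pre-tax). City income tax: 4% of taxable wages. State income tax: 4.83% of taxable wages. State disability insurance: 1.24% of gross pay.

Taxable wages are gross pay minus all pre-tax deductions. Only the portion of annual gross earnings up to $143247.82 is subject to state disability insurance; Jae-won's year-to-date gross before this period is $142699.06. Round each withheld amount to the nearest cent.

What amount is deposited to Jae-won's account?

$2074.26

Health savings account contribution: $172.88
Taxable wages = $3436.27 − $172.88 = $3263.39
State income tax: $3263.39 × 0.0483 = $157.62
Federal income tax: $3263.39 × 0.274 = $894.17
City income tax: $3263.39 × 0.04 = $130.54
State disability insurance: only $143247.82 − $142699.06 = $548.76 of this check is subject → $548.76 × 0.0124 = $6.80
Total deductions = $172.88 + $157.62 + $894.17 + $130.54 + $6.80 = $1362.01
Net pay = $3436.27 − $1362.01 = $2074.26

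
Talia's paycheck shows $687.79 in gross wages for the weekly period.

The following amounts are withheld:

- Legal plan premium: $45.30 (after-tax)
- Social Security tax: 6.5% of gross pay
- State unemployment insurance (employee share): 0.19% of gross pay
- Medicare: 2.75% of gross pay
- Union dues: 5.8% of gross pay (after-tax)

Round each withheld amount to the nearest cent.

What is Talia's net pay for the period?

Social Security tax: $687.79 × 0.065 = $44.71
State unemployment insurance (employee share): $687.79 × 0.0019 = $1.31
Medicare: $687.79 × 0.0275 = $18.91
Legal plan premium: $45.30
Union dues: $687.79 × 0.058 = $39.89
Total deductions = $44.71 + $1.31 + $18.91 + $45.30 + $39.89 = $150.12
Net pay = $687.79 − $150.12 = $537.67

$537.67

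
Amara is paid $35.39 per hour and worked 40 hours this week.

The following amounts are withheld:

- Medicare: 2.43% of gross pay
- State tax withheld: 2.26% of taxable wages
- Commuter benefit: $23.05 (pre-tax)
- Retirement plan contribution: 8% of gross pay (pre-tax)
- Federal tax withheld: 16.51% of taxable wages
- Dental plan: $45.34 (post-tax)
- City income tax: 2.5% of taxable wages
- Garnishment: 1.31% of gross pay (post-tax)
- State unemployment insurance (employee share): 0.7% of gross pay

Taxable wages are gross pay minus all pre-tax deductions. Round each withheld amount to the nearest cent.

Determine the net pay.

$899.01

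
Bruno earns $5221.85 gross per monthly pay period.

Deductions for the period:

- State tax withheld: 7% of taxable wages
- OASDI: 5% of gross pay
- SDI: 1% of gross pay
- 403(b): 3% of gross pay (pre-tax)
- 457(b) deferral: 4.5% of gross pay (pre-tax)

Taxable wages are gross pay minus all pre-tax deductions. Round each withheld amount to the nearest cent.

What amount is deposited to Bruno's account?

403(b): $5221.85 × 0.03 = $156.66
457(b) deferral: $5221.85 × 0.045 = $234.98
Pre-tax total = $156.66 + $234.98 = $391.64
Taxable wages = $5221.85 − $391.64 = $4830.21
State tax withheld: $4830.21 × 0.07 = $338.11
OASDI: $5221.85 × 0.05 = $261.09
SDI: $5221.85 × 0.01 = $52.22
Total deductions = $156.66 + $234.98 + $338.11 + $261.09 + $52.22 = $1043.06
Net pay = $5221.85 − $1043.06 = $4178.79

$4178.79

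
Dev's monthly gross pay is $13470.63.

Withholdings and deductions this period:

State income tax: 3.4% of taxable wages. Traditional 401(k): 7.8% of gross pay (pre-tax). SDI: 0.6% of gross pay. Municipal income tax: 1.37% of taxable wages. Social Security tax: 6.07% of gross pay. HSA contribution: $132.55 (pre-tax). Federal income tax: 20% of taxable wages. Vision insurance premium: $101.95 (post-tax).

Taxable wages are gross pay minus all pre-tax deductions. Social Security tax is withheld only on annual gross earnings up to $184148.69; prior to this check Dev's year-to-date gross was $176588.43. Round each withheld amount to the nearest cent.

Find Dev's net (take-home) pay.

HSA contribution: $132.55
Traditional 401(k): $13470.63 × 0.078 = $1050.71
Pre-tax total = $132.55 + $1050.71 = $1183.26
Taxable wages = $13470.63 − $1183.26 = $12287.37
Federal income tax: $12287.37 × 0.2 = $2457.47
State income tax: $12287.37 × 0.034 = $417.77
Municipal income tax: $12287.37 × 0.0137 = $168.34
Social Security tax: only $184148.69 − $176588.43 = $7560.26 of this check is subject → $7560.26 × 0.0607 = $458.91
SDI: $13470.63 × 0.006 = $80.82
Vision insurance premium: $101.95
Total deductions = $132.55 + $1050.71 + $2457.47 + $417.77 + $168.34 + $458.91 + $80.82 + $101.95 = $4868.52
Net pay = $13470.63 − $4868.52 = $8602.11

$8602.11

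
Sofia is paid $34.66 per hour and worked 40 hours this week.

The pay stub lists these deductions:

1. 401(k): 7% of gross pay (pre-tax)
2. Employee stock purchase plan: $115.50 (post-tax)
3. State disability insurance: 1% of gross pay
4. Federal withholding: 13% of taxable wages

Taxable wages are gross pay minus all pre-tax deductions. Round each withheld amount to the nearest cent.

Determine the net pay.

Gross pay: 40 × $34.66 = $1386.40
401(k): $1386.40 × 0.07 = $97.05
Taxable wages = $1386.40 − $97.05 = $1289.35
Federal withholding: $1289.35 × 0.13 = $167.62
State disability insurance: $1386.40 × 0.01 = $13.86
Employee stock purchase plan: $115.50
Total deductions = $97.05 + $167.62 + $13.86 + $115.50 = $394.03
Net pay = $1386.40 − $394.03 = $992.37

$992.37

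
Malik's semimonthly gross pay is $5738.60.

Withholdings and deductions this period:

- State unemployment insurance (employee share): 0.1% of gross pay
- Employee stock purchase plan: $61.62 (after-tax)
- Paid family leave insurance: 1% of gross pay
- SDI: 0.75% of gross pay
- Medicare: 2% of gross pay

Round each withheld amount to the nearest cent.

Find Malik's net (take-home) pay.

$5456.04

Medicare: $5738.60 × 0.02 = $114.77
SDI: $5738.60 × 0.0075 = $43.04
State unemployment insurance (employee share): $5738.60 × 0.001 = $5.74
Paid family leave insurance: $5738.60 × 0.01 = $57.39
Employee stock purchase plan: $61.62
Total deductions = $114.77 + $43.04 + $5.74 + $57.39 + $61.62 = $282.56
Net pay = $5738.60 − $282.56 = $5456.04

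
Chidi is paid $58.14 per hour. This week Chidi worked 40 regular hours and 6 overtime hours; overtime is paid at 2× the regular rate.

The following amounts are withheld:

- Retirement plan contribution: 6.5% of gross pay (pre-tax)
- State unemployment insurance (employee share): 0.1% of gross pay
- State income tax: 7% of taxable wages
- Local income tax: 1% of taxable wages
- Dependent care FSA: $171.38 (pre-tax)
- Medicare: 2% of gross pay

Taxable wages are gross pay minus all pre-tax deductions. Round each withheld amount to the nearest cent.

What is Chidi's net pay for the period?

$2,379.47

Regular pay: 40 × $58.14 = $2,325.60
Overtime pay: 6 × $58.14 × 2 = $697.68
Gross pay = $2,325.60 + $697.68 = $3,023.28
Dependent care FSA: $171.38
Retirement plan contribution: $3,023.28 × 0.065 = $196.51
Pre-tax total = $171.38 + $196.51 = $367.89
Taxable wages = $3,023.28 − $367.89 = $2,655.39
State income tax: $2,655.39 × 0.07 = $185.88
Local income tax: $2,655.39 × 0.01 = $26.55
Medicare: $3,023.28 × 0.02 = $60.47
State unemployment insurance (employee share): $3,023.28 × 0.001 = $3.02
Total deductions = $171.38 + $196.51 + $185.88 + $26.55 + $60.47 + $3.02 = $643.81
Net pay = $3,023.28 − $643.81 = $2,379.47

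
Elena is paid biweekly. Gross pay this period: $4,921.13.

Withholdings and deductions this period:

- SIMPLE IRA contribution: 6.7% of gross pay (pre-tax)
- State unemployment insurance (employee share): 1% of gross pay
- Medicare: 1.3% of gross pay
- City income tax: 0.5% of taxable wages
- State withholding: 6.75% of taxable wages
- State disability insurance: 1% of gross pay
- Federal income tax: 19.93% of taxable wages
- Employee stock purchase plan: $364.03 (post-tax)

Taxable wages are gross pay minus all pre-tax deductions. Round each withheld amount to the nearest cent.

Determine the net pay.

$2,817.04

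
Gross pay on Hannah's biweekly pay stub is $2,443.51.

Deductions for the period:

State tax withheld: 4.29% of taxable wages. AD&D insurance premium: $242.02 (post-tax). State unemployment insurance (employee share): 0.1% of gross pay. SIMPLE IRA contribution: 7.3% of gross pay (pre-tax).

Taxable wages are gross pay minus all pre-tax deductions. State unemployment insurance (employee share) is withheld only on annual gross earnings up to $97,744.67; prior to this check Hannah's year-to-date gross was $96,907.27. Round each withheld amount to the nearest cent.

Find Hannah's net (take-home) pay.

SIMPLE IRA contribution: $2,443.51 × 0.073 = $178.38
Taxable wages = $2,443.51 − $178.38 = $2,265.13
State tax withheld: $2,265.13 × 0.0429 = $97.17
State unemployment insurance (employee share): only $97,744.67 − $96,907.27 = $837.40 of this check is subject → $837.40 × 0.001 = $0.84
AD&D insurance premium: $242.02
Total deductions = $178.38 + $97.17 + $0.84 + $242.02 = $518.41
Net pay = $2,443.51 − $518.41 = $1,925.10

$1,925.10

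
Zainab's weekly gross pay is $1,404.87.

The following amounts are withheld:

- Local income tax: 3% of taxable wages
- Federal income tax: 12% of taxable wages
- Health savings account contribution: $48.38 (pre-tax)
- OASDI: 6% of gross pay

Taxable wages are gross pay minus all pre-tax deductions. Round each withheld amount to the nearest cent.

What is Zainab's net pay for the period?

Health savings account contribution: $48.38
Taxable wages = $1,404.87 − $48.38 = $1,356.49
Local income tax: $1,356.49 × 0.03 = $40.69
Federal income tax: $1,356.49 × 0.12 = $162.78
OASDI: $1,404.87 × 0.06 = $84.29
Total deductions = $48.38 + $40.69 + $162.78 + $84.29 = $336.14
Net pay = $1,404.87 − $336.14 = $1,068.73

$1,068.73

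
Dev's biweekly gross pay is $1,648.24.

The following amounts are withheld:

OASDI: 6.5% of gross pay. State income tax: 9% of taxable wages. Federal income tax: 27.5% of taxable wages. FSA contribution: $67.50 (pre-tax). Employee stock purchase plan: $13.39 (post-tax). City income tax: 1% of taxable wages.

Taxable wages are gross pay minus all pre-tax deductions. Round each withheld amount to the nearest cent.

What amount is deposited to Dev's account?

$867.43

FSA contribution: $67.50
Taxable wages = $1,648.24 − $67.50 = $1,580.74
Federal income tax: $1,580.74 × 0.275 = $434.70
City income tax: $1,580.74 × 0.01 = $15.81
State income tax: $1,580.74 × 0.09 = $142.27
OASDI: $1,648.24 × 0.065 = $107.14
Employee stock purchase plan: $13.39
Total deductions = $67.50 + $434.70 + $15.81 + $142.27 + $107.14 + $13.39 = $780.81
Net pay = $1,648.24 − $780.81 = $867.43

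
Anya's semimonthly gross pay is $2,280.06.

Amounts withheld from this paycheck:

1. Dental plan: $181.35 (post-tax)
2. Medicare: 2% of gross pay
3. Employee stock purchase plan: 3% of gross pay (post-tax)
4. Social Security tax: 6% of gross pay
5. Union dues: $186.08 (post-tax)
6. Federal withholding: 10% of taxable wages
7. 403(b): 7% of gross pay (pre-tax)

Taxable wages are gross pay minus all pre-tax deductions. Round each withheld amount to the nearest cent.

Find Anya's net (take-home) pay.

403(b): $2,280.06 × 0.07 = $159.60
Taxable wages = $2,280.06 − $159.60 = $2,120.46
Federal withholding: $2,120.46 × 0.1 = $212.05
Medicare: $2,280.06 × 0.02 = $45.60
Social Security tax: $2,280.06 × 0.06 = $136.80
Union dues: $186.08
Employee stock purchase plan: $2,280.06 × 0.03 = $68.40
Dental plan: $181.35
Total deductions = $159.60 + $212.05 + $45.60 + $136.80 + $186.08 + $68.40 + $181.35 = $989.88
Net pay = $2,280.06 − $989.88 = $1,290.18

$1,290.18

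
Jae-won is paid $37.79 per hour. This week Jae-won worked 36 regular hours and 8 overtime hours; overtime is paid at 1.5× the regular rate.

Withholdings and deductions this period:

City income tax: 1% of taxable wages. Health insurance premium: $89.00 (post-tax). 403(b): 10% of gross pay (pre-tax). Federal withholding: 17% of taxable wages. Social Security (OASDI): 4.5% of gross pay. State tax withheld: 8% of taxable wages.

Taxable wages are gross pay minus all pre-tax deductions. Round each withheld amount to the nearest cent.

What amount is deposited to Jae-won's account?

Regular pay: 36 × $37.79 = $1,360.44
Overtime pay: 8 × $37.79 × 1.5 = $453.48
Gross pay = $1,360.44 + $453.48 = $1,813.92
403(b): $1,813.92 × 0.1 = $181.39
Taxable wages = $1,813.92 − $181.39 = $1,632.53
State tax withheld: $1,632.53 × 0.08 = $130.60
Federal withholding: $1,632.53 × 0.17 = $277.53
City income tax: $1,632.53 × 0.01 = $16.33
Social Security (OASDI): $1,813.92 × 0.045 = $81.63
Health insurance premium: $89.00
Total deductions = $181.39 + $130.60 + $277.53 + $16.33 + $81.63 + $89.00 = $776.48
Net pay = $1,813.92 − $776.48 = $1,037.44

$1,037.44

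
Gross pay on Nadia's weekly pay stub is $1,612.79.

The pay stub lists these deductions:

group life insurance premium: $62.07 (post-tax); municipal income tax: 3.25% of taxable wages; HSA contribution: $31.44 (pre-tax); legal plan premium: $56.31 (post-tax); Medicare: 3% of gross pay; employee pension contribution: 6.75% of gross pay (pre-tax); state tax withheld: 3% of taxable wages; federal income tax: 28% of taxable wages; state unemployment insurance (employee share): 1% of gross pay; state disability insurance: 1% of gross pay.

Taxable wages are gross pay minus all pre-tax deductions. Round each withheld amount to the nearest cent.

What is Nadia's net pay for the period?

$769.14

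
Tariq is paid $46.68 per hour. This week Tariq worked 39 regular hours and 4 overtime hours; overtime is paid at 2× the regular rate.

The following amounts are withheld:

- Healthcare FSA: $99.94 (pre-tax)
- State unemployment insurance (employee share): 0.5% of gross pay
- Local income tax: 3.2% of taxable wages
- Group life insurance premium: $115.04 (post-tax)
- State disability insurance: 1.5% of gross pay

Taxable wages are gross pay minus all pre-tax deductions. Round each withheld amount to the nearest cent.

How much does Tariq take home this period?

Regular pay: 39 × $46.68 = $1820.52
Overtime pay: 4 × $46.68 × 2 = $373.44
Gross pay = $1820.52 + $373.44 = $2193.96
Healthcare FSA: $99.94
Taxable wages = $2193.96 − $99.94 = $2094.02
Local income tax: $2094.02 × 0.032 = $67.01
State disability insurance: $2193.96 × 0.015 = $32.91
State unemployment insurance (employee share): $2193.96 × 0.005 = $10.97
Group life insurance premium: $115.04
Total deductions = $99.94 + $67.01 + $32.91 + $10.97 + $115.04 = $325.87
Net pay = $2193.96 − $325.87 = $1868.09

$1868.09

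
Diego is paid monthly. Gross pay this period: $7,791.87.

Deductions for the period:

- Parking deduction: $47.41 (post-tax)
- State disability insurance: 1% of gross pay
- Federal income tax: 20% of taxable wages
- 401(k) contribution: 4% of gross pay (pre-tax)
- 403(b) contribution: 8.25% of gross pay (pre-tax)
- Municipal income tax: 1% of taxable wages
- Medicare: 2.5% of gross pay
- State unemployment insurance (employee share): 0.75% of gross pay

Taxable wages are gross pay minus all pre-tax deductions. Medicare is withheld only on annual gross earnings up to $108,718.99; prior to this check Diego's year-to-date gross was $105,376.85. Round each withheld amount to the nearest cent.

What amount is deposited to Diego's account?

401(k) contribution: $7,791.87 × 0.04 = $311.67
403(b) contribution: $7,791.87 × 0.0825 = $642.83
Pre-tax total = $311.67 + $642.83 = $954.50
Taxable wages = $7,791.87 − $954.50 = $6,837.37
Federal income tax: $6,837.37 × 0.2 = $1,367.47
Municipal income tax: $6,837.37 × 0.01 = $68.37
State disability insurance: $7,791.87 × 0.01 = $77.92
State unemployment insurance (employee share): $7,791.87 × 0.0075 = $58.44
Medicare: only $108,718.99 − $105,376.85 = $3,342.14 of this check is subject → $3,342.14 × 0.025 = $83.55
Parking deduction: $47.41
Total deductions = $311.67 + $642.83 + $1,367.47 + $68.37 + $77.92 + $58.44 + $83.55 + $47.41 = $2,657.66
Net pay = $7,791.87 − $2,657.66 = $5,134.21

$5,134.21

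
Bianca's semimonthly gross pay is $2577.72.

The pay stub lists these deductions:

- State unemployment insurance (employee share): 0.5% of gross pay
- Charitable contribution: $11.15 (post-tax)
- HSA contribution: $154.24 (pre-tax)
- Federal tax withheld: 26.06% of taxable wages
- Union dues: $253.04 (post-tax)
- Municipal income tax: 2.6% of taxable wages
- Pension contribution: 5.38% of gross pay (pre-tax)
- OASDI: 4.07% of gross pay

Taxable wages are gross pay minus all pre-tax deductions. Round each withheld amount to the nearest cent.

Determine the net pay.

Pension contribution: $2577.72 × 0.0538 = $138.68
HSA contribution: $154.24
Pre-tax total = $138.68 + $154.24 = $292.92
Taxable wages = $2577.72 − $292.92 = $2284.80
Municipal income tax: $2284.80 × 0.026 = $59.40
Federal tax withheld: $2284.80 × 0.2606 = $595.42
State unemployment insurance (employee share): $2577.72 × 0.005 = $12.89
OASDI: $2577.72 × 0.0407 = $104.91
Union dues: $253.04
Charitable contribution: $11.15
Total deductions = $138.68 + $154.24 + $59.40 + $595.42 + $12.89 + $104.91 + $253.04 + $11.15 = $1329.73
Net pay = $2577.72 − $1329.73 = $1247.99

$1247.99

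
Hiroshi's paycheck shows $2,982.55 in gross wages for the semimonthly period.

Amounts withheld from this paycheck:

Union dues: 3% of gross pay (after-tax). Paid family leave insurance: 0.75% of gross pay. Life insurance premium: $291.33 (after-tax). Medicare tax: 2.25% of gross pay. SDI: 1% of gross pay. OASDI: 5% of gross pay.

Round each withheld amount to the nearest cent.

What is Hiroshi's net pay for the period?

$2,333.30

SDI: $2,982.55 × 0.01 = $29.83
Paid family leave insurance: $2,982.55 × 0.0075 = $22.37
Medicare tax: $2,982.55 × 0.0225 = $67.11
OASDI: $2,982.55 × 0.05 = $149.13
Life insurance premium: $291.33
Union dues: $2,982.55 × 0.03 = $89.48
Total deductions = $29.83 + $22.37 + $67.11 + $149.13 + $291.33 + $89.48 = $649.25
Net pay = $2,982.55 − $649.25 = $2,333.30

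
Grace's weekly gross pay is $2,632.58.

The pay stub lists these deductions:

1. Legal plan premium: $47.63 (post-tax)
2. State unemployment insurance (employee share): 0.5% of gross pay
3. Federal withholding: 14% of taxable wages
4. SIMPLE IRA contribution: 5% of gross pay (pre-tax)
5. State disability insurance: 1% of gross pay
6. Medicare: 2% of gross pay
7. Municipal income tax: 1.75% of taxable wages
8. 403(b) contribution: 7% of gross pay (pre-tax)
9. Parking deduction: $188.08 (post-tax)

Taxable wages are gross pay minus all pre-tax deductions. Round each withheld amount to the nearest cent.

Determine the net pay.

$1,623.95

SIMPLE IRA contribution: $2,632.58 × 0.05 = $131.63
403(b) contribution: $2,632.58 × 0.07 = $184.28
Pre-tax total = $131.63 + $184.28 = $315.91
Taxable wages = $2,632.58 − $315.91 = $2,316.67
Federal withholding: $2,316.67 × 0.14 = $324.33
Municipal income tax: $2,316.67 × 0.0175 = $40.54
Medicare: $2,632.58 × 0.02 = $52.65
State disability insurance: $2,632.58 × 0.01 = $26.33
State unemployment insurance (employee share): $2,632.58 × 0.005 = $13.16
Parking deduction: $188.08
Legal plan premium: $47.63
Total deductions = $131.63 + $184.28 + $324.33 + $40.54 + $52.65 + $26.33 + $13.16 + $188.08 + $47.63 = $1,008.63
Net pay = $2,632.58 − $1,008.63 = $1,623.95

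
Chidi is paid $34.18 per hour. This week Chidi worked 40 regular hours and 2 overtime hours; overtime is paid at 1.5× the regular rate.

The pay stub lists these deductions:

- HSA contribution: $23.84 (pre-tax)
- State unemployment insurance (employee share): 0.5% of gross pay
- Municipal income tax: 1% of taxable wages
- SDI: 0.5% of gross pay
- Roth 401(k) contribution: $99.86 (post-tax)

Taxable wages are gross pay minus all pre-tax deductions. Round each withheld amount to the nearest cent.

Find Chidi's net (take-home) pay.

$1,316.88

Regular pay: 40 × $34.18 = $1,367.20
Overtime pay: 2 × $34.18 × 1.5 = $102.54
Gross pay = $1,367.20 + $102.54 = $1,469.74
HSA contribution: $23.84
Taxable wages = $1,469.74 − $23.84 = $1,445.90
Municipal income tax: $1,445.90 × 0.01 = $14.46
State unemployment insurance (employee share): $1,469.74 × 0.005 = $7.35
SDI: $1,469.74 × 0.005 = $7.35
Roth 401(k) contribution: $99.86
Total deductions = $23.84 + $14.46 + $7.35 + $7.35 + $99.86 = $152.86
Net pay = $1,469.74 − $152.86 = $1,316.88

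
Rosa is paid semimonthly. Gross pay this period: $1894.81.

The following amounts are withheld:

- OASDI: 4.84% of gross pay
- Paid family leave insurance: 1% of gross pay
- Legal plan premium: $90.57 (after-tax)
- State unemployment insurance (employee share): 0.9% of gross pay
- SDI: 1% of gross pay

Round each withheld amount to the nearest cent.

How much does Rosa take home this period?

$1657.58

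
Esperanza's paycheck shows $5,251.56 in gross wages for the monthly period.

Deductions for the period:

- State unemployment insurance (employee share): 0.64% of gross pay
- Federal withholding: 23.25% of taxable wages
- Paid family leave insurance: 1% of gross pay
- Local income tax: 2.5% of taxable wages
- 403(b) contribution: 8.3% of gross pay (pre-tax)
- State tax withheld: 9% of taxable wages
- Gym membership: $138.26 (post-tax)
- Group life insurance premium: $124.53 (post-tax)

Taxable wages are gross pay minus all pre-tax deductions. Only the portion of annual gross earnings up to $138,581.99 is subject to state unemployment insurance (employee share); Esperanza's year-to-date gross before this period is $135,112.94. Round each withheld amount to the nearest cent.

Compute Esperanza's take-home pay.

403(b) contribution: $5,251.56 × 0.083 = $435.88
Taxable wages = $5,251.56 − $435.88 = $4,815.68
Local income tax: $4,815.68 × 0.025 = $120.39
Federal withholding: $4,815.68 × 0.2325 = $1,119.65
State tax withheld: $4,815.68 × 0.09 = $433.41
Paid family leave insurance: $5,251.56 × 0.01 = $52.52
State unemployment insurance (employee share): only $138,581.99 − $135,112.94 = $3,469.05 of this check is subject → $3,469.05 × 0.0064 = $22.20
Gym membership: $138.26
Group life insurance premium: $124.53
Total deductions = $435.88 + $120.39 + $1,119.65 + $433.41 + $52.52 + $22.20 + $138.26 + $124.53 = $2,446.84
Net pay = $5,251.56 − $2,446.84 = $2,804.72

$2,804.72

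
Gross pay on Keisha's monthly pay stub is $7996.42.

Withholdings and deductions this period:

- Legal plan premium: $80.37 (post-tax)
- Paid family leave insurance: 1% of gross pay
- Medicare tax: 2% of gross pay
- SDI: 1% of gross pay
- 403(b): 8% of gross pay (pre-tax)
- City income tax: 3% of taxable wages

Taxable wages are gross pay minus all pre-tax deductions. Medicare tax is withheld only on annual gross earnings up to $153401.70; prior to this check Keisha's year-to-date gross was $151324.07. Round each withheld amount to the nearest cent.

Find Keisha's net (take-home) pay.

$6854.17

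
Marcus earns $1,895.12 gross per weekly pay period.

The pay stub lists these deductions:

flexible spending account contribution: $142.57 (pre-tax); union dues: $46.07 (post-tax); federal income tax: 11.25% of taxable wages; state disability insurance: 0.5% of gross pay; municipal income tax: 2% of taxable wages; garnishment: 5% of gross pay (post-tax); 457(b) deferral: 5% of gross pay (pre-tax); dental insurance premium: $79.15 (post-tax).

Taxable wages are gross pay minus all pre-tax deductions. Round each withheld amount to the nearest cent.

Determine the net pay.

457(b) deferral: $1,895.12 × 0.05 = $94.76
Flexible spending account contribution: $142.57
Pre-tax total = $94.76 + $142.57 = $237.33
Taxable wages = $1,895.12 − $237.33 = $1,657.79
Municipal income tax: $1,657.79 × 0.02 = $33.16
Federal income tax: $1,657.79 × 0.1125 = $186.50
State disability insurance: $1,895.12 × 0.005 = $9.48
Garnishment: $1,895.12 × 0.05 = $94.76
Dental insurance premium: $79.15
Union dues: $46.07
Total deductions = $94.76 + $142.57 + $33.16 + $186.50 + $9.48 + $94.76 + $79.15 + $46.07 = $686.45
Net pay = $1,895.12 − $686.45 = $1,208.67

$1,208.67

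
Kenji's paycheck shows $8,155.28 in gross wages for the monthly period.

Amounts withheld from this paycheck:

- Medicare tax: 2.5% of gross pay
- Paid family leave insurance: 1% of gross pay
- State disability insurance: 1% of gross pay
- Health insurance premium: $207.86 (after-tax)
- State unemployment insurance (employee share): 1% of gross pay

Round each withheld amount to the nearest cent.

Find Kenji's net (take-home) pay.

$7,498.89

State disability insurance: $8,155.28 × 0.01 = $81.55
State unemployment insurance (employee share): $8,155.28 × 0.01 = $81.55
Medicare tax: $8,155.28 × 0.025 = $203.88
Paid family leave insurance: $8,155.28 × 0.01 = $81.55
Health insurance premium: $207.86
Total deductions = $81.55 + $81.55 + $203.88 + $81.55 + $207.86 = $656.39
Net pay = $8,155.28 − $656.39 = $7,498.89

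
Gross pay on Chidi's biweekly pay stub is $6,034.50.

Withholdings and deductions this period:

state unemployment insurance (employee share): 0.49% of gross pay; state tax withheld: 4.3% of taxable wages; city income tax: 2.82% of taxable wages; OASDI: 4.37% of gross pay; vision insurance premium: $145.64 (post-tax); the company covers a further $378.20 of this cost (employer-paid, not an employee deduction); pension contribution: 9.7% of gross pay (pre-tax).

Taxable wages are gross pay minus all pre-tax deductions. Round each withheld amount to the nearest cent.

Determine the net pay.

$4,622.25

Pension contribution: $6,034.50 × 0.097 = $585.35
Taxable wages = $6,034.50 − $585.35 = $5,449.15
State tax withheld: $5,449.15 × 0.043 = $234.31
City income tax: $5,449.15 × 0.0282 = $153.67
OASDI: $6,034.50 × 0.0437 = $263.71
State unemployment insurance (employee share): $6,034.50 × 0.0049 = $29.57
Vision insurance premium: $145.64
(Employer's $378.20 toward vision insurance premium is not withheld from the employee.)
Total deductions = $585.35 + $234.31 + $153.67 + $263.71 + $29.57 + $145.64 = $1,412.25
Net pay = $6,034.50 − $1,412.25 = $4,622.25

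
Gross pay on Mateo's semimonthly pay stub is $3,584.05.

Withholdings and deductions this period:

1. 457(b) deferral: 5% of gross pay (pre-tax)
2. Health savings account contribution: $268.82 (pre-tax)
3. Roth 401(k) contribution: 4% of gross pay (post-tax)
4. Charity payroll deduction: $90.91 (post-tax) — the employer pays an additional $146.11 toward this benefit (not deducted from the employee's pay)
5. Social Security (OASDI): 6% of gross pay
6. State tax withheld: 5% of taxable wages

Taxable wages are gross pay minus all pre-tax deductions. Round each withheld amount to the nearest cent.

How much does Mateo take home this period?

Health savings account contribution: $268.82
457(b) deferral: $3,584.05 × 0.05 = $179.20
Pre-tax total = $268.82 + $179.20 = $448.02
Taxable wages = $3,584.05 − $448.02 = $3,136.03
State tax withheld: $3,136.03 × 0.05 = $156.80
Social Security (OASDI): $3,584.05 × 0.06 = $215.04
Roth 401(k) contribution: $3,584.05 × 0.04 = $143.36
Charity payroll deduction: $90.91
(Employer's $146.11 toward charity payroll deduction is not withheld from the employee.)
Total deductions = $268.82 + $179.20 + $156.80 + $215.04 + $143.36 + $90.91 = $1,054.13
Net pay = $3,584.05 − $1,054.13 = $2,529.92

$2,529.92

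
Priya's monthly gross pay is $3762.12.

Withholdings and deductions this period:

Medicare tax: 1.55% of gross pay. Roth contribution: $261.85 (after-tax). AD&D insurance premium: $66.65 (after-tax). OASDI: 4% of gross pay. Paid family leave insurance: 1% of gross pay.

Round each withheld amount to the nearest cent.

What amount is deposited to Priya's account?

$3187.21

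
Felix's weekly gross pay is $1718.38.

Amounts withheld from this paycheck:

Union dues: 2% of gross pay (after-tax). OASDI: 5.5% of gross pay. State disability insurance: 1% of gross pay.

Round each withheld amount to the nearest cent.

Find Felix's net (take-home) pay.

OASDI: $1718.38 × 0.055 = $94.51
State disability insurance: $1718.38 × 0.01 = $17.18
Union dues: $1718.38 × 0.02 = $34.37
Total deductions = $94.51 + $17.18 + $34.37 = $146.06
Net pay = $1718.38 − $146.06 = $1572.32

$1572.32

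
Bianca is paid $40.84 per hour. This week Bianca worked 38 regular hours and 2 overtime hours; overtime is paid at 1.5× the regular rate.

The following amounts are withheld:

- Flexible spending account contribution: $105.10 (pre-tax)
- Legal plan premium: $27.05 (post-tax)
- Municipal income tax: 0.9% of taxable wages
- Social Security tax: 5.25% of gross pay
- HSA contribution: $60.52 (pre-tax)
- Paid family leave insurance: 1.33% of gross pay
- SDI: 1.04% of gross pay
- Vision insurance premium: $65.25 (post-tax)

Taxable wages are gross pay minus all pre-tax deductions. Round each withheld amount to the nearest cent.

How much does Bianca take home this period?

Regular pay: 38 × $40.84 = $1,551.92
Overtime pay: 2 × $40.84 × 1.5 = $122.52
Gross pay = $1,551.92 + $122.52 = $1,674.44
HSA contribution: $60.52
Flexible spending account contribution: $105.10
Pre-tax total = $60.52 + $105.10 = $165.62
Taxable wages = $1,674.44 − $165.62 = $1,508.82
Municipal income tax: $1,508.82 × 0.009 = $13.58
Social Security tax: $1,674.44 × 0.0525 = $87.91
SDI: $1,674.44 × 0.0104 = $17.41
Paid family leave insurance: $1,674.44 × 0.0133 = $22.27
Vision insurance premium: $65.25
Legal plan premium: $27.05
Total deductions = $60.52 + $105.10 + $13.58 + $87.91 + $17.41 + $22.27 + $65.25 + $27.05 = $399.09
Net pay = $1,674.44 − $399.09 = $1,275.35

$1,275.35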